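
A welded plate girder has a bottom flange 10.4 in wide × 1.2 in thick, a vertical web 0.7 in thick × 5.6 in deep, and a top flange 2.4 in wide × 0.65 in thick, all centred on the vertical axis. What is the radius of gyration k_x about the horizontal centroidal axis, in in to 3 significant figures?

Split into non-overlapping primitives; take the origin at the lower-left of the bounding box.
Bottom plate: 10.4 × 1.2, A = 12.48 in², y = 0.6 in, Ī = 1.4976 in⁴.
Web plate: 0.7 × 5.6, A = 3.92 in², y = 4 in, Ī = 10.244 in⁴.
Top plate: 2.4 × 0.65, A = 1.56 in², y = 7.125 in, Ī = 0.054925 in⁴.
Centroid: ȳ = ΣA·y / ΣA = 1.9089 in.
Transfer each piece to the horizontal centroidal axis using Ī + A·d² with d = y − 1.9089:
  bottom plate: d = -1.3089 in → contributes +22.877 in⁴
  web plate: d = 2.0911 in → contributes +27.386 in⁴
  top plate: d = 5.2161 in → contributes +42.5 in⁴
Total I = 92.763 in⁴.
Radius of gyration: k = √(I/A) = √(92.763 / 17.96) = 2.2727 in.

k_x ≈ 2.27 in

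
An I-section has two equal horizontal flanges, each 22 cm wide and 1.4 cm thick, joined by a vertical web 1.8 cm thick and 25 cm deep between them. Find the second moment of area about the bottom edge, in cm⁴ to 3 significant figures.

I_base ≈ 3.37 × 10⁴ cm⁴

Split into non-overlapping primitives; take the origin at the lower-left of the bounding box.
Bottom flange: 22 × 1.4, A = 30.8 cm², y = 0.7 cm, Ī = 5.0307 cm⁴.
Web: 1.8 × 25, A = 45 cm², y = 13.9 cm, Ī = 2343.8 cm⁴.
Top flange: 22 × 1.4, A = 30.8 cm², y = 27.1 cm, Ī = 5.0307 cm⁴.
Transfer each piece to the base of the section using Ī + A·d² with d = y − 0:
  bottom flange: d = 0.7 cm → contributes +20.123 cm⁴
  web: d = 13.9 cm → contributes +11 038 cm⁴
  top flange: d = 27.1 cm → contributes +22 625 cm⁴
Total I = 33 683 cm⁴.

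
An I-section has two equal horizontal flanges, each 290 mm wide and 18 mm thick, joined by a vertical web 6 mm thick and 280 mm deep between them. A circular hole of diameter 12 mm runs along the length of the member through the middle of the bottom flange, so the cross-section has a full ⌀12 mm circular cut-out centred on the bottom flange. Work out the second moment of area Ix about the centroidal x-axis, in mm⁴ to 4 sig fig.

Ix ≈ 2.405 × 10⁸ mm⁴

Decompose the section into non-overlapping parts with the origin at the bottom-left of its bounding rectangle.
Bottom flange: 290 × 18, A = 5 220 mm², y = 9 mm, Ī = 140 940 mm⁴.
Web: 6 × 280, A = 1 680 mm², y = 158 mm, Ī = 10 976 000 mm⁴.
Top flange: 290 × 18, A = 5 220 mm², y = 307 mm, Ī = 140 940 mm⁴.
Hole (subtracted): ⌀12, A = 113.097 mm², y = 9 mm, Ī = 1017.88 mm⁴.
Centroid: ȳ = ΣA·y / ΣA = 159.403 mm.
Transfer each piece to the centroidal x-axis using Ī + A·d² with d = y − 159.403:
  bottom flange: d = -150.403 mm → contributes +118 223 647 mm⁴
  web: d = -1.40348 mm → contributes +10 979 309 mm⁴
  top flange: d = 147.597 mm → contributes +113 857 238 mm⁴
  hole: d = -150.403 mm → contributes −2 559 416 mm⁴
Total I = 240 500 777 mm⁴.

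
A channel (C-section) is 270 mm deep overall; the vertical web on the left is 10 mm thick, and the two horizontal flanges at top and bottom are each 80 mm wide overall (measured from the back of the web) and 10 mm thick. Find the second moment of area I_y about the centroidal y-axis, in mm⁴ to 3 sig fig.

I_y ≈ 2.07 × 10⁶ mm⁴

Decompose the section into non-overlapping parts with the origin at the bottom-left of its bounding rectangle.
Web: 10 × 270, A = 2 700 mm², x = 5 mm, Ī = 22 500 mm⁴.
Top flange (beyond web): 70 × 10, A = 700 mm², x = 45 mm, Ī = 285 833 mm⁴.
Bottom flange (beyond web): 70 × 10, A = 700 mm², x = 45 mm, Ī = 285 833 mm⁴.
Centroid: x̄ = ΣA·x / ΣA = 18.659 mm.
Transfer each piece to the centroidal y-axis using Ī + A·d² with d = x − 18.659:
  web: d = -13.659 mm → contributes +526 200 mm⁴
  top flange (beyond web): d = 26.341 mm → contributes +771 544 mm⁴
  bottom flange (beyond web): d = 26.341 mm → contributes +771 544 mm⁴
Total I = 2 069 289 mm⁴.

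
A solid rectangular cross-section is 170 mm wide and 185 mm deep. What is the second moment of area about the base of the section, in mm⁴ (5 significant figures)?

The section: 170 × 185, A = 31 450 mm², y = 92.5 mm, Ī = 89 698 021 mm⁴.
Transfer it to the base of the section using Ī + A·d² with d = y − 0:
  the section: d = 92.5 mm → contributes +358 792 083 mm⁴
Total I = 358 792 083 mm⁴.

I_base ≈ 3.5879 × 10⁸ mm⁴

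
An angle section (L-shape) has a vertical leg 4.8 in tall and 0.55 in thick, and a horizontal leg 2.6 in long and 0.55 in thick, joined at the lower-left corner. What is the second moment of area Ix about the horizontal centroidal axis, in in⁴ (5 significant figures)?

Break the section into simple shapes (no overlaps), measuring from the bottom-left corner of the bounding box.
Vertical leg: 0.55 × 4.8, A = 2.64 in², y = 2.4 in, Ī = 5.0688 in⁴.
Horizontal leg (remainder): 2.05 × 0.55, A = 1.1275 in², y = 0.275 in, Ī = 0.0284224 in⁴.
Centroid: ȳ = ΣA·y / ΣA = 1.764051 in.
Transfer each piece to the horizontal centroidal axis using Ī + A·d² with d = y − 1.764051:
  vertical leg: d = 0.6359489 in → contributes +6.136498 in⁴
  horizontal leg (remainder): d = -1.489051 in → contributes +2.528398 in⁴
Total I = 8.664896 in⁴.

Ix ≈ 8.6649 in⁴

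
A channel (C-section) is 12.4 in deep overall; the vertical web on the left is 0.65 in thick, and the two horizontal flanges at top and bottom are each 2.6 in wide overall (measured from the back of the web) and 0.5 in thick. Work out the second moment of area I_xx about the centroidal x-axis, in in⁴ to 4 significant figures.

Split into non-overlapping primitives; take the origin at the lower-left of the bounding box.
Web: 0.65 × 12.4, A = 8.06 in², y = 6.2 in, Ī = 103.275 in⁴.
Top flange (beyond web): 1.95 × 0.5, A = 0.975 in², y = 12.15 in, Ī = 0.0203125 in⁴.
Bottom flange (beyond web): 1.95 × 0.5, A = 0.975 in², y = 0.25 in, Ī = 0.0203125 in⁴.
By symmetry the centroid is at mid-height, ȳ = 6.2 in.
Transfer each piece to the centroidal x-axis using Ī + A·d² with d = y − 6.2:
  web: d = 0 in → contributes +103.275 in⁴
  top flange (beyond web): d = 5.95 in → contributes +34.5378 in⁴
  bottom flange (beyond web): d = -5.95 in → contributes +34.5378 in⁴
Total I = 172.351 in⁴.

I_xx ≈ 172.4 in⁴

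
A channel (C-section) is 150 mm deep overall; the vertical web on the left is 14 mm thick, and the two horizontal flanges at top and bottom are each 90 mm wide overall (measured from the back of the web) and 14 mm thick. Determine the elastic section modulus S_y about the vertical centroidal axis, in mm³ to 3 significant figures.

S_y ≈ 5.30 × 10⁴ mm³

Break the section into simple shapes (no overlaps), measuring from the bottom-left corner of the bounding box.
Web: 14 × 150, A = 2 100 mm², x = 7 mm, Ī = 34 300 mm⁴.
Top flange (beyond web): 76 × 14, A = 1 064 mm², x = 52 mm, Ī = 512 139 mm⁴.
Bottom flange (beyond web): 76 × 14, A = 1 064 mm², x = 52 mm, Ī = 512 139 mm⁴.
Centroid: x̄ = ΣA·x / ΣA = 29.649 mm.
Transfer each piece to the vertical centroidal axis using Ī + A·d² with d = x − 29.649:
  web: d = -22.649 mm → contributes +1 111 553 mm⁴
  top flange (beyond web): d = 22.351 mm → contributes +1 043 678 mm⁴
  bottom flange (beyond web): d = 22.351 mm → contributes +1 043 678 mm⁴
Total I = 3 198 908 mm⁴.
Extreme fibre distance c = 60.351 mm; S = I/c = 53 005 mm³.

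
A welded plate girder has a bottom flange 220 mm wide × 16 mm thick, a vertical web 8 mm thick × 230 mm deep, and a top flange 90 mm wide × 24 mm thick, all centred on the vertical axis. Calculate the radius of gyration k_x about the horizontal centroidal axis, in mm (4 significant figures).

Decompose the section into non-overlapping parts with the origin at the bottom-left of its bounding rectangle.
Bottom plate: 220 × 16, A = 3 520 mm², y = 8 mm, Ī = 75093.3 mm⁴.
Web plate: 8 × 230, A = 1 840 mm², y = 131 mm, Ī = 8 111 333 mm⁴.
Top plate: 90 × 24, A = 2 160 mm², y = 258 mm, Ī = 103 680 mm⁴.
Centroid: ȳ = ΣA·y / ΣA = 109.904 mm.
Transfer each piece to the horizontal centroidal axis using Ī + A·d² with d = y − 109.904:
  bottom plate: d = -101.904 mm → contributes +36 628 453 mm⁴
  web plate: d = 21.0957 mm → contributes +8 930 189 mm⁴
  top plate: d = 148.096 mm → contributes +47 477 555 mm⁴
Total I = 93 036 198 mm⁴.
Radius of gyration: k = √(I/A) = √(93 036 198 / 7 520) = 111.229 mm.

k_x ≈ 111.2 mm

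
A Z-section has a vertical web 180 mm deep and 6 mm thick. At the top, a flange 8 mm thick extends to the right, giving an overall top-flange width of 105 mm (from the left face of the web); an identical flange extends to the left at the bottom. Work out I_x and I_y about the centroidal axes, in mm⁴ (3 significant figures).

I_x ≈ 1.46 × 10⁷ mm⁴, I_y ≈ 5.66 × 10⁶ mm⁴

Break the section into simple shapes (no overlaps), measuring from the bottom-left corner of the bounding box.
Web: 6 × 180, A = 1 080 mm², y = 90 mm, Ī = 2 916 000 mm⁴.
Top flange (beyond web): 99 × 8, A = 792 mm², y = 176 mm, Ī = 4 224 mm⁴.
Bottom flange (beyond web): 99 × 8, A = 792 mm², y = 4 mm, Ī = 4 224 mm⁴.
Centroid: ȳ = ΣA·y / ΣA = 90 mm.
Transfer each piece to the centroidal x-axis using Ī + A·d² with d = y − 90:
  web: d = 0 mm → contributes +2 916 000 mm⁴
  top flange (beyond web): d = 86 mm → contributes +5 861 856 mm⁴
  bottom flange (beyond web): d = -86 mm → contributes +5 861 856 mm⁴
Total I = 14 639 712 mm⁴.
For the y-axis: x̄ = 102 mm.
Repeating about the centroidal y-axis gives I_y = 5 662 872 mm⁴.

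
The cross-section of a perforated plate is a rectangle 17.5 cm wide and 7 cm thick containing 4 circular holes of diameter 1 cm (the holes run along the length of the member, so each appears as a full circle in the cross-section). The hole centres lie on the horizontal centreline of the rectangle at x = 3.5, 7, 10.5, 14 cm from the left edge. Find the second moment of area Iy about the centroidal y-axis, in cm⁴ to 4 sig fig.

Split into non-overlapping primitives; take the origin at the lower-left of the bounding box.
Plate: 17.5 × 7, A = 122.5 cm², x = 8.75 cm, Ī = 3126.3 cm⁴.
Hole 1 (subtracted): ⌀1, A = 0.785398 cm², x = 3.5 cm, Ī = 0.0490874 cm⁴.
Hole 2 (subtracted): ⌀1, A = 0.785398 cm², x = 7 cm, Ī = 0.0490874 cm⁴.
Hole 3 (subtracted): ⌀1, A = 0.785398 cm², x = 10.5 cm, Ī = 0.0490874 cm⁴.
Hole 4 (subtracted): ⌀1, A = 0.785398 cm², x = 14 cm, Ī = 0.0490874 cm⁴.
By symmetry the centroid is at mid-width, x̄ = 8.75 cm.
Transfer each piece to the centroidal y-axis using Ī + A·d² with d = x − 8.75:
  plate: d = 0 cm → contributes +3126.3 cm⁴
  hole 1: d = -5.25 cm → contributes −21.6966 cm⁴
  hole 2: d = -1.75 cm → contributes −2.45437 cm⁴
  hole 3: d = 1.75 cm → contributes −2.45437 cm⁴
  hole 4: d = 5.25 cm → contributes −21.6966 cm⁴
Total I = 3 078 cm⁴.

Iy ≈ 3078 cm⁴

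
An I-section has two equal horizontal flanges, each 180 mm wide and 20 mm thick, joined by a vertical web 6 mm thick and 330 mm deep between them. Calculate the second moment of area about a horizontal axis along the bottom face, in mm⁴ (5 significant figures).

I_base ≈ 5.5289 × 10⁸ mm⁴

Split into non-overlapping primitives; take the origin at the lower-left of the bounding box.
Bottom flange: 180 × 20, A = 3 600 mm², y = 10 mm, Ī = 120 000 mm⁴.
Web: 6 × 330, A = 1 980 mm², y = 185 mm, Ī = 17 968 500 mm⁴.
Top flange: 180 × 20, A = 3 600 mm², y = 360 mm, Ī = 120 000 mm⁴.
Transfer each piece to the base of the section using Ī + A·d² with d = y − 0:
  bottom flange: d = 10 mm → contributes +480 000 mm⁴
  web: d = 185 mm → contributes +85 734 000 mm⁴
  top flange: d = 360 mm → contributes +466 680 000 mm⁴
Total I = 552 894 000 mm⁴.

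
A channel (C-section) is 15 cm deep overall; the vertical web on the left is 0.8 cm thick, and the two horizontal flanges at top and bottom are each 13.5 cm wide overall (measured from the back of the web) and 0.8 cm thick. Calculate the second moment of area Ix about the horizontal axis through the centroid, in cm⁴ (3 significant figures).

Ix ≈ 1250 cm⁴

Break the section into simple shapes (no overlaps), measuring from the bottom-left corner of the bounding box.
Web: 0.8 × 15, A = 12 cm², y = 7.5 cm, Ī = 225 cm⁴.
Top flange (beyond web): 12.7 × 0.8, A = 10.16 cm², y = 14.6 cm, Ī = 0.54187 cm⁴.
Bottom flange (beyond web): 12.7 × 0.8, A = 10.16 cm², y = 0.4 cm, Ī = 0.54187 cm⁴.
By symmetry the centroid is at mid-height, ȳ = 7.5 cm.
Transfer each piece to the horizontal axis through the centroid using Ī + A·d² with d = y − 7.5:
  web: d = 0 cm → contributes +225 cm⁴
  top flange (beyond web): d = 7.1 cm → contributes +512.71 cm⁴
  bottom flange (beyond web): d = -7.1 cm → contributes +512.71 cm⁴
Total I = 1250.4 cm⁴.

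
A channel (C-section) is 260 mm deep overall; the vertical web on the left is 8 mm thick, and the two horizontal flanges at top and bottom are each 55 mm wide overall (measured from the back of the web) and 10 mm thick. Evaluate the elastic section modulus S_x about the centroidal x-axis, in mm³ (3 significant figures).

S_x ≈ 2.03 × 10⁵ mm³

Split into non-overlapping primitives; take the origin at the lower-left of the bounding box.
Web: 8 × 260, A = 2 080 mm², y = 130 mm, Ī = 11 717 333 mm⁴.
Top flange (beyond web): 47 × 10, A = 470 mm², y = 255 mm, Ī = 3916.7 mm⁴.
Bottom flange (beyond web): 47 × 10, A = 470 mm², y = 5 mm, Ī = 3916.7 mm⁴.
By symmetry the centroid is at mid-height, ȳ = 130 mm.
Transfer each piece to the centroidal x-axis using Ī + A·d² with d = y − 130:
  web: d = 0 mm → contributes +11 717 333 mm⁴
  top flange (beyond web): d = 125 mm → contributes +7 347 667 mm⁴
  bottom flange (beyond web): d = -125 mm → contributes +7 347 667 mm⁴
Total I = 26 412 667 mm⁴.
Extreme fibre distance c = 130 mm; S = I/c = 203 174 mm³.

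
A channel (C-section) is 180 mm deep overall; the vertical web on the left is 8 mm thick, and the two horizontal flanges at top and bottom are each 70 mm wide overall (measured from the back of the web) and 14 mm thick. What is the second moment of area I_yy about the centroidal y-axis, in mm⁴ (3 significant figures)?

I_yy ≈ 1.53 × 10⁶ mm⁴

Break the section into simple shapes (no overlaps), measuring from the bottom-left corner of the bounding box.
Web: 8 × 180, A = 1 440 mm², x = 4 mm, Ī = 7 680 mm⁴.
Top flange (beyond web): 62 × 14, A = 868 mm², x = 39 mm, Ī = 278 049 mm⁴.
Bottom flange (beyond web): 62 × 14, A = 868 mm², x = 39 mm, Ī = 278 049 mm⁴.
Centroid: x̄ = ΣA·x / ΣA = 23.131 mm.
Transfer each piece to the centroidal y-axis using Ī + A·d² with d = x − 23.131:
  web: d = -19.131 mm → contributes +534 712 mm⁴
  top flange (beyond web): d = 15.869 mm → contributes +496 634 mm⁴
  bottom flange (beyond web): d = 15.869 mm → contributes +496 634 mm⁴
Total I = 1 527 980 mm⁴.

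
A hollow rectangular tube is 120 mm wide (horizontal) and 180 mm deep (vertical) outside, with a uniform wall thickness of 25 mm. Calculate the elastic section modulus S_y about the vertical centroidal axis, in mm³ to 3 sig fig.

Decompose the section into non-overlapping parts with the origin at the bottom-left of its bounding rectangle.
Outer rectangle: 120 × 180, A = 21 600 mm², x = 60 mm, Ī = 25 920 000 mm⁴.
Inner void (subtracted): 70 × 130, A = 9 100 mm², x = 60 mm, Ī = 3 715 833 mm⁴.
By symmetry the centroid is at mid-width, x̄ = 60 mm.
All pieces are centred on the vertical centroidal axis, so I = ΣĪ (holes subtracted) = 22 204 167 mm⁴.
Extreme fibre distance c = 60 mm; S = I/c = 370 069 mm³.

S_y ≈ 3.70 × 10⁵ mm³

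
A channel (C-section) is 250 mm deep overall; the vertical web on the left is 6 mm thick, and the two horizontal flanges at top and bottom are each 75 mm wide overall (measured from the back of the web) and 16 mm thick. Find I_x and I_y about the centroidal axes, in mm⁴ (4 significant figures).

Treat the section as a set of non-overlapping primitives; coordinates are from the bounding-box lower-left.
Web: 6 × 250, A = 1 500 mm², y = 125 mm, Ī = 7 812 500 mm⁴.
Top flange (beyond web): 69 × 16, A = 1 104 mm², y = 242 mm, Ī = 23 552 mm⁴.
Bottom flange (beyond web): 69 × 16, A = 1 104 mm², y = 8 mm, Ī = 23 552 mm⁴.
By symmetry the centroid is at mid-height, ȳ = 125 mm.
Transfer each piece to the centroidal x-axis using Ī + A·d² with d = y − 125:
  web: d = 0 mm → contributes +7 812 500 mm⁴
  top flange (beyond web): d = 117 mm → contributes +15 136 208 mm⁴
  bottom flange (beyond web): d = -117 mm → contributes +15 136 208 mm⁴
Total I = 38 084 916 mm⁴.
For the y-axis: x̄ = 25.3301 mm.
Repeating about the centroidal y-axis gives I_y = 2 136 592 mm⁴.

I_x ≈ 3.808 × 10⁷ mm⁴, I_y ≈ 2.137 × 10⁶ mm⁴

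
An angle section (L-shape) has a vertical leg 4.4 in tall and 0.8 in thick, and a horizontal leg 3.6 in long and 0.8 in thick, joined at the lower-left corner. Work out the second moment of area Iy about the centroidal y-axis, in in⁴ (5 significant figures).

Iy ≈ 6.0864 in⁴

Split into non-overlapping primitives; take the origin at the lower-left of the bounding box.
Vertical leg: 0.8 × 4.4, A = 3.52 in², x = 0.4 in, Ī = 0.1877333 in⁴.
Horizontal leg (remainder): 2.8 × 0.8, A = 2.24 in², x = 2.2 in, Ī = 1.463467 in⁴.
Centroid: x̄ = ΣA·x / ΣA = 1.1 in.
Transfer each piece to the centroidal y-axis using Ī + A·d² with d = x − 1.1:
  vertical leg: d = -0.7 in → contributes +1.912533 in⁴
  horizontal leg (remainder): d = 1.1 in → contributes +4.173867 in⁴
Total I = 6.0864 in⁴.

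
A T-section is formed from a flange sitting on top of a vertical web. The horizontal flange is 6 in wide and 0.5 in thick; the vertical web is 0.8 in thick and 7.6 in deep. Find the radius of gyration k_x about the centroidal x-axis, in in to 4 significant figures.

k_x ≈ 2.619 in

Treat the section as a set of non-overlapping primitives; coordinates are from the bounding-box lower-left.
Flange: 6 × 0.5, A = 3 in², y = 7.85 in, Ī = 0.0625 in⁴.
Web: 0.8 × 7.6, A = 6.08 in², y = 3.8 in, Ī = 29.2651 in⁴.
Centroid: ȳ = ΣA·y / ΣA = 5.13811 in.
Transfer each piece to the centroidal x-axis using Ī + A·d² with d = y − 5.13811:
  flange: d = 2.71189 in → contributes +22.1256 in⁴
  web: d = -1.33811 in → contributes +40.1515 in⁴
Total I = 62.2771 in⁴.
Radius of gyration: k = √(I/A) = √(62.2771 / 9.08) = 2.61891 in.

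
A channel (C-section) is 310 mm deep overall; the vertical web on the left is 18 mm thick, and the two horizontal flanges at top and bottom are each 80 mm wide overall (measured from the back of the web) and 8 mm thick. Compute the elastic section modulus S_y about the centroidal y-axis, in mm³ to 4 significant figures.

S_y ≈ 2.796 × 10⁴ mm³

Treat the section as a set of non-overlapping primitives; coordinates are from the bounding-box lower-left.
Web: 18 × 310, A = 5 580 mm², x = 9 mm, Ī = 150 660 mm⁴.
Top flange (beyond web): 62 × 8, A = 496 mm², x = 49 mm, Ī = 158 885 mm⁴.
Bottom flange (beyond web): 62 × 8, A = 496 mm², x = 49 mm, Ī = 158 885 mm⁴.
Centroid: x̄ = ΣA·x / ΣA = 15.0377 mm.
Transfer each piece to the centroidal y-axis using Ī + A·d² with d = x − 15.0377:
  web: d = -6.03774 mm → contributes +354 075 mm⁴
  top flange (beyond web): d = 33.9623 mm → contributes +730 989 mm⁴
  bottom flange (beyond web): d = 33.9623 mm → contributes +730 989 mm⁴
Total I = 1 816 053 mm⁴.
Extreme fibre distance c = 64.9623 mm; S = I/c = 27955.5 mm³.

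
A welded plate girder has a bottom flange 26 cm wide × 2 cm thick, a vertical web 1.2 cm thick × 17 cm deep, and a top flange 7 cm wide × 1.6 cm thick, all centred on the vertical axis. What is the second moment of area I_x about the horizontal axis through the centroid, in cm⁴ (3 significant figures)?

Decompose the section into non-overlapping parts with the origin at the bottom-left of its bounding rectangle.
Bottom plate: 26 × 2, A = 52 cm², y = 1 cm, Ī = 17.333 cm⁴.
Web plate: 1.2 × 17, A = 20.4 cm², y = 10.5 cm, Ī = 491.3 cm⁴.
Top plate: 7 × 1.6, A = 11.2 cm², y = 19.8 cm, Ī = 2.3893 cm⁴.
Centroid: ȳ = ΣA·y / ΣA = 5.8368 cm.
Transfer each piece to the horizontal axis through the centroid using Ī + A·d² with d = y − 5.8368:
  bottom plate: d = -4.8368 cm → contributes +1233.9 cm⁴
  web plate: d = 4.6632 cm → contributes +934.9 cm⁴
  top plate: d = 13.963 cm → contributes +2186.1 cm⁴
Total I = 4354.8 cm⁴.

I_x ≈ 4350 cm⁴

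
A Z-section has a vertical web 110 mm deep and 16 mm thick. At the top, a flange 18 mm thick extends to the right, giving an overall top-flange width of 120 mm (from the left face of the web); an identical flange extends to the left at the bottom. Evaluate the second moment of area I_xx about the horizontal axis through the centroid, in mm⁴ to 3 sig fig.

Decompose the section into non-overlapping parts with the origin at the bottom-left of its bounding rectangle.
Web: 16 × 110, A = 1 760 mm², y = 55 mm, Ī = 1 774 667 mm⁴.
Top flange (beyond web): 104 × 18, A = 1 872 mm², y = 101 mm, Ī = 50 544 mm⁴.
Bottom flange (beyond web): 104 × 18, A = 1 872 mm², y = 9 mm, Ī = 50 544 mm⁴.
Centroid: ȳ = ΣA·y / ΣA = 55 mm.
Transfer each piece to the horizontal axis through the centroid using Ī + A·d² with d = y − 55:
  web: d = 0 mm → contributes +1 774 667 mm⁴
  top flange (beyond web): d = 46 mm → contributes +4 011 696 mm⁴
  bottom flange (beyond web): d = -46 mm → contributes +4 011 696 mm⁴
Total I = 9 798 059 mm⁴.

I_xx ≈ 9.80 × 10⁶ mm⁴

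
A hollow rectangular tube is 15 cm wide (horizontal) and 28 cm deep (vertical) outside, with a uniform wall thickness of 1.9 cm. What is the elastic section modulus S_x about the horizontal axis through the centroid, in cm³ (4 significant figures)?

Treat the section as a set of non-overlapping primitives; coordinates are from the bounding-box lower-left.
Outer rectangle: 15 × 28, A = 420 cm², y = 14 cm, Ī = 27 440 cm⁴.
Inner void (subtracted): 11.2 × 24.2, A = 271.04 cm², y = 14 cm, Ī = 13227.7 cm⁴.
By symmetry the centroid is at mid-height, ȳ = 14 cm.
All pieces are centred on the horizontal axis through the centroid, so I = ΣĪ (holes subtracted) = 14212.3 cm⁴.
Extreme fibre distance c = 14 cm; S = I/c = 1015.17 cm³.

S_x ≈ 1015 cm³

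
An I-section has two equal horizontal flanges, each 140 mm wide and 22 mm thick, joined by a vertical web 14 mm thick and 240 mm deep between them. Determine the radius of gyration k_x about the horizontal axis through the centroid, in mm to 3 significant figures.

Split into non-overlapping primitives; take the origin at the lower-left of the bounding box.
Bottom flange: 140 × 22, A = 3 080 mm², y = 11 mm, Ī = 124 227 mm⁴.
Web: 14 × 240, A = 3 360 mm², y = 142 mm, Ī = 16 128 000 mm⁴.
Top flange: 140 × 22, A = 3 080 mm², y = 273 mm, Ī = 124 227 mm⁴.
By symmetry the centroid is at mid-height, ȳ = 142 mm.
Transfer each piece to the horizontal axis through the centroid using Ī + A·d² with d = y − 142:
  bottom flange: d = -131 mm → contributes +52 980 107 mm⁴
  web: d = 0 mm → contributes +16 128 000 mm⁴
  top flange: d = 131 mm → contributes +52 980 107 mm⁴
Total I = 122 088 213 mm⁴.
Radius of gyration: k = √(I/A) = √(122 088 213 / 9 520) = 113.24 mm.

k_x ≈ 113 mm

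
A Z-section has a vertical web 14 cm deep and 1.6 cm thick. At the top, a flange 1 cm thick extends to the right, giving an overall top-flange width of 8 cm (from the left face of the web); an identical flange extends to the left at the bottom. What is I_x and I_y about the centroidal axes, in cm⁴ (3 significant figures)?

Decompose the section into non-overlapping parts with the origin at the bottom-left of its bounding rectangle.
Web: 1.6 × 14, A = 22.4 cm², y = 7 cm, Ī = 365.87 cm⁴.
Top flange (beyond web): 6.4 × 1, A = 6.4 cm², y = 13.5 cm, Ī = 0.53333 cm⁴.
Bottom flange (beyond web): 6.4 × 1, A = 6.4 cm², y = 0.5 cm, Ī = 0.53333 cm⁴.
Centroid: ȳ = ΣA·y / ΣA = 7 cm.
Transfer each piece to the centroidal x-axis using Ī + A·d² with d = y − 7:
  web: d = 0 cm → contributes +365.87 cm⁴
  top flange (beyond web): d = 6.5 cm → contributes +270.93 cm⁴
  bottom flange (beyond web): d = -6.5 cm → contributes +270.93 cm⁴
Total I = 907.73 cm⁴.
For the y-axis: x̄ = 7.2 cm.
Repeating about the centroidal y-axis gives I_y = 253.27 cm⁴.

I_x ≈ 908 cm⁴, I_y ≈ 253 cm⁴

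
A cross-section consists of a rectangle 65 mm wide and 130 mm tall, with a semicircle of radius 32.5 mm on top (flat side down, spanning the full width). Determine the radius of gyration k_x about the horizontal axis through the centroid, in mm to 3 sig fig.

k_x ≈ 45.2 mm

Break the section into simple shapes (no overlaps), measuring from the bottom-left corner of the bounding box.
Rectangular body: 65 × 130, A = 8 450 mm², y = 65 mm, Ī = 11 900 417 mm⁴.
Semicircular cap: semicircle r = 32.5, A = 1659.2 mm², y = 143.79 mm, Ī = 122 452 mm⁴.
Centroid: ȳ = ΣA·y / ΣA = 77.932 mm.
Transfer each piece to the horizontal axis through the centroid using Ī + A·d² with d = y − 77.932:
  rectangular body: d = -12.932 mm → contributes +13 313 541 mm⁴
  semicircular cap: d = 65.862 mm → contributes +7 319 434 mm⁴
Total I = 20 632 975 mm⁴.
Radius of gyration: k = √(I/A) = √(20 632 975 / 10 109) = 45.178 mm.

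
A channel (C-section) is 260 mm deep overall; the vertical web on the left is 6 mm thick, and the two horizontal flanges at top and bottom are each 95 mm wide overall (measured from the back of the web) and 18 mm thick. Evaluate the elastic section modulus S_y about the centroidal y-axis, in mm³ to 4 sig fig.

S_y ≈ 7.471 × 10⁴ mm³

Decompose the section into non-overlapping parts with the origin at the bottom-left of its bounding rectangle.
Web: 6 × 260, A = 1 560 mm², x = 3 mm, Ī = 4 680 mm⁴.
Top flange (beyond web): 89 × 18, A = 1 602 mm², x = 50.5 mm, Ī = 1 057 454 mm⁴.
Bottom flange (beyond web): 89 × 18, A = 1 602 mm², x = 50.5 mm, Ī = 1 057 454 mm⁴.
Centroid: x̄ = ΣA·x / ΣA = 34.9458 mm.
Transfer each piece to the centroidal y-axis using Ī + A·d² with d = x − 34.9458:
  web: d = -31.9458 mm → contributes +1 596 718 mm⁴
  top flange (beyond web): d = 15.5542 mm → contributes +1 445 028 mm⁴
  bottom flange (beyond web): d = 15.5542 mm → contributes +1 445 028 mm⁴
Total I = 4 486 774 mm⁴.
Extreme fibre distance c = 60.0542 mm; S = I/c = 74712.1 mm³.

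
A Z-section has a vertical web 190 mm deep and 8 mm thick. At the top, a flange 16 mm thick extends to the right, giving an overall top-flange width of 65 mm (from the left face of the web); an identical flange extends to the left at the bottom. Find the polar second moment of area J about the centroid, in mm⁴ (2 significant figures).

J ≈ 2.1 × 10⁷ mm⁴

Decompose the section into non-overlapping parts with the origin at the bottom-left of its bounding rectangle.
Web: 8 × 190, A = 1 520 mm², y = 95 mm, Ī = 4 572 667 mm⁴.
Top flange (beyond web): 57 × 16, A = 912 mm², y = 182 mm, Ī = 19 456 mm⁴.
Bottom flange (beyond web): 57 × 16, A = 912 mm², y = 8 mm, Ī = 19 456 mm⁴.
Centroid: ȳ = ΣA·y / ΣA = 95 mm.
Transfer each piece to the centroidal x-axis using Ī + A·d² with d = y − 95:
  web: d = 0 mm → contributes +4 572 667 mm⁴
  top flange (beyond web): d = 87 mm → contributes +6 922 384 mm⁴
  bottom flange (beyond web): d = -87 mm → contributes +6 922 384 mm⁴
Total I = 18 417 435 mm⁴.
For the y-axis: x̄ = 61 mm.
Repeating about the centroidal y-axis gives I_y = 2 428 555 mm⁴.
Polar second moment: J = I_x + I_y = 20 845 989 mm⁴.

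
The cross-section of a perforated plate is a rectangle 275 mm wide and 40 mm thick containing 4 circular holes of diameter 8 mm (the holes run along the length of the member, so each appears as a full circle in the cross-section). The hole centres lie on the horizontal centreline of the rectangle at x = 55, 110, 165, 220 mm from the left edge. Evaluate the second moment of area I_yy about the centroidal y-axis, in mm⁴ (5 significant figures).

I_yy ≈ 6.8562 × 10⁷ mm⁴

Split into non-overlapping primitives; take the origin at the lower-left of the bounding box.
Plate: 275 × 40, A = 11 000 mm², x = 137.5 mm, Ī = 69 322 917 mm⁴.
Hole 1 (subtracted): ⌀8, A = 50.26548 mm², x = 55 mm, Ī = 201.0619 mm⁴.
Hole 2 (subtracted): ⌀8, A = 50.26548 mm², x = 110 mm, Ī = 201.0619 mm⁴.
Hole 3 (subtracted): ⌀8, A = 50.26548 mm², x = 165 mm, Ī = 201.0619 mm⁴.
Hole 4 (subtracted): ⌀8, A = 50.26548 mm², x = 220 mm, Ī = 201.0619 mm⁴.
By symmetry the centroid is at mid-width, x̄ = 137.5 mm.
Transfer each piece to the centroidal y-axis using Ī + A·d² with d = x − 137.5:
  plate: d = 0 mm → contributes +69 322 917 mm⁴
  hole 1: d = -82.5 mm → contributes −342320.5 mm⁴
  hole 2: d = -27.5 mm → contributes −38214.33 mm⁴
  hole 3: d = 27.5 mm → contributes −38214.33 mm⁴
  hole 4: d = 82.5 mm → contributes −342320.5 mm⁴
Total I = 68 561 847 mm⁴.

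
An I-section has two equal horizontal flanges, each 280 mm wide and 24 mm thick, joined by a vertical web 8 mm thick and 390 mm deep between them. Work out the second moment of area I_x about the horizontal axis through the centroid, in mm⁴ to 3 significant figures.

I_x ≈ 6.16 × 10⁸ mm⁴

Split into non-overlapping primitives; take the origin at the lower-left of the bounding box.
Bottom flange: 280 × 24, A = 6 720 mm², y = 12 mm, Ī = 322 560 mm⁴.
Web: 8 × 390, A = 3 120 mm², y = 219 mm, Ī = 39 546 000 mm⁴.
Top flange: 280 × 24, A = 6 720 mm², y = 426 mm, Ī = 322 560 mm⁴.
By symmetry the centroid is at mid-height, ȳ = 219 mm.
Transfer each piece to the horizontal axis through the centroid using Ī + A·d² with d = y − 219:
  bottom flange: d = -207 mm → contributes +288 267 840 mm⁴
  web: d = 0 mm → contributes +39 546 000 mm⁴
  top flange: d = 207 mm → contributes +288 267 840 mm⁴
Total I = 616 081 680 mm⁴.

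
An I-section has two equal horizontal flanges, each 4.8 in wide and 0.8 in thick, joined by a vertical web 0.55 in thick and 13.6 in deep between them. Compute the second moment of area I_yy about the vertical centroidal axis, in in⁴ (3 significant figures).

I_yy ≈ 14.9 in⁴

Decompose the section into non-overlapping parts with the origin at the bottom-left of its bounding rectangle.
Bottom flange: 4.8 × 0.8, A = 3.84 in², x = 2.4 in, Ī = 7.3728 in⁴.
Web: 0.55 × 13.6, A = 7.48 in², x = 2.4 in, Ī = 0.18856 in⁴.
Top flange: 4.8 × 0.8, A = 3.84 in², x = 2.4 in, Ī = 7.3728 in⁴.
By symmetry the centroid is at mid-width, x̄ = 2.4 in.
All pieces are centred on the vertical centroidal axis, so I = ΣĪ = 14.934 in⁴.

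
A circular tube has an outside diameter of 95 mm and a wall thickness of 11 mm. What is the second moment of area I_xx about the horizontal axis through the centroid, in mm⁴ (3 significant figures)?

Treat the section as a set of non-overlapping primitives; coordinates are from the bounding-box lower-left.
Outer circle: ⌀95, A = 7088.2 mm², y = 47.5 mm, Ī = 3 998 198 mm⁴.
Bore (subtracted): ⌀73, A = 4185.4 mm², y = 47.5 mm, Ī = 1 393 995 mm⁴.
By symmetry the centroid is at mid-height, ȳ = 47.5 mm.
All pieces are centred on the horizontal axis through the centroid, so I = ΣĪ (holes subtracted) = 2 604 203 mm⁴.

I_xx ≈ 2.60 × 10⁶ mm⁴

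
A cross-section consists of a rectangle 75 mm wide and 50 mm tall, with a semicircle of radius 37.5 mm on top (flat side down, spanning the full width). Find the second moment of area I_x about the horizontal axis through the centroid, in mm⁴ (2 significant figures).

I_x ≈ 3.3 × 10⁶ mm⁴

Break the section into simple shapes (no overlaps), measuring from the bottom-left corner of the bounding box.
Rectangular body: 75 × 50, A = 3 750 mm², y = 25 mm, Ī = 781 250 mm⁴.
Semicircular cap: semicircle r = 37.5, A = 2 209 mm², y = 65.92 mm, Ī = 217 049 mm⁴.
Centroid: ȳ = ΣA·y / ΣA = 40.17 mm.
Transfer each piece to the horizontal axis through the centroid using Ī + A·d² with d = y − 40.17:
  rectangular body: d = -15.17 mm → contributes +1 643 900 mm⁴
  semicircular cap: d = 25.75 mm → contributes +1 681 529 mm⁴
Total I = 3 325 430 mm⁴.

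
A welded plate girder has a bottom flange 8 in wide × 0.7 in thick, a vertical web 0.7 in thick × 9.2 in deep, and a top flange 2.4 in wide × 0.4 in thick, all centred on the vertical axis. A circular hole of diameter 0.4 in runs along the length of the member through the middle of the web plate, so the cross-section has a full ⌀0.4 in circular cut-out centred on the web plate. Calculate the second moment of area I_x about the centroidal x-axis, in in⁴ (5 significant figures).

Decompose the section into non-overlapping parts with the origin at the bottom-left of its bounding rectangle.
Bottom plate: 8 × 0.7, A = 5.6 in², y = 0.35 in, Ī = 0.2286667 in⁴.
Web plate: 0.7 × 9.2, A = 6.44 in², y = 5.3 in, Ī = 45.42347 in⁴.
Top plate: 2.4 × 0.4, A = 0.96 in², y = 10.1 in, Ī = 0.0128 in⁴.
Hole (subtracted): ⌀0.4, A = 0.1256637 in², y = 5.3 in, Ī = 0.001256637 in⁴.
Centroid: ȳ = ΣA·y / ΣA = 3.504801 in.
Transfer each piece to the centroidal x-axis using Ī + A·d² with d = y − 3.504801:
  bottom plate: d = -3.154801 in → contributes +55.96416 in⁴
  web plate: d = 1.795199 in → contributes +66.17792 in⁴
  top plate: d = 6.595199 in → contributes +41.76959 in⁴
  hole: d = 1.795199 in → contributes −0.4062382 in⁴
Total I = 163.5054 in⁴.

I_x ≈ 163.51 in⁴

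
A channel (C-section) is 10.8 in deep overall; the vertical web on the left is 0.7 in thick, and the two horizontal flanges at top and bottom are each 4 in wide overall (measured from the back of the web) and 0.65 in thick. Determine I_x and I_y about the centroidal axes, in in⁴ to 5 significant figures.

I_x ≈ 184.13 in⁴, I_y ≈ 15.150 in⁴

Split into non-overlapping primitives; take the origin at the lower-left of the bounding box.
Web: 0.7 × 10.8, A = 7.56 in², y = 5.4 in, Ī = 73.4832 in⁴.
Top flange (beyond web): 3.3 × 0.65, A = 2.145 in², y = 10.475 in, Ī = 0.07552188 in⁴.
Bottom flange (beyond web): 3.3 × 0.65, A = 2.145 in², y = 0.325 in, Ī = 0.07552188 in⁴.
By symmetry the centroid is at mid-height, ȳ = 5.4 in.
Transfer each piece to the centroidal x-axis using Ī + A·d² with d = y − 5.4:
  web: d = 0 in → contributes +73.4832 in⁴
  top flange (beyond web): d = 5.075 in → contributes +55.32134 in⁴
  bottom flange (beyond web): d = -5.075 in → contributes +55.32134 in⁴
Total I = 184.1259 in⁴.
For the y-axis: x̄ = 1.074051 in.
Repeating about the centroidal y-axis gives I_y = 15.14952 in⁴.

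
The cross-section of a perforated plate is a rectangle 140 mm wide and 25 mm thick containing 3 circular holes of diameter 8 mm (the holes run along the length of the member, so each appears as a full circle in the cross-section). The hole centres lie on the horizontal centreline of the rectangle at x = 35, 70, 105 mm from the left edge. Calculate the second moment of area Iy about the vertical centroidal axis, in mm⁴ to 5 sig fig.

Split into non-overlapping primitives; take the origin at the lower-left of the bounding box.
Plate: 140 × 25, A = 3 500 mm², x = 70 mm, Ī = 5 716 667 mm⁴.
Hole 1 (subtracted): ⌀8, A = 50.26548 mm², x = 35 mm, Ī = 201.0619 mm⁴.
Hole 2 (subtracted): ⌀8, A = 50.26548 mm², x = 70 mm, Ī = 201.0619 mm⁴.
Hole 3 (subtracted): ⌀8, A = 50.26548 mm², x = 105 mm, Ī = 201.0619 mm⁴.
By symmetry the centroid is at mid-width, x̄ = 70 mm.
Transfer each piece to the vertical centroidal axis using Ī + A·d² with d = x − 70:
  plate: d = 0 mm → contributes +5 716 667 mm⁴
  hole 1: d = -35 mm → contributes −61776.28 mm⁴
  hole 2: d = 0 mm → contributes −201.0619 mm⁴
  hole 3: d = 35 mm → contributes −61776.28 mm⁴
Total I = 5 592 913 mm⁴.

Iy ≈ 5.5929 × 10⁶ mm⁴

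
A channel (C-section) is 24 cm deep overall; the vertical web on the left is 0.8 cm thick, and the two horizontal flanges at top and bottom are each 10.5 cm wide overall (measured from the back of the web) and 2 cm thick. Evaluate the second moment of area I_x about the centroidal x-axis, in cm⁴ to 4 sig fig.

I_x ≈ 5629 cm⁴

Decompose the section into non-overlapping parts with the origin at the bottom-left of its bounding rectangle.
Web: 0.8 × 24, A = 19.2 cm², y = 12 cm, Ī = 921.6 cm⁴.
Top flange (beyond web): 9.7 × 2, A = 19.4 cm², y = 23 cm, Ī = 6.46667 cm⁴.
Bottom flange (beyond web): 9.7 × 2, A = 19.4 cm², y = 1 cm, Ī = 6.46667 cm⁴.
By symmetry the centroid is at mid-height, ȳ = 12 cm.
Transfer each piece to the centroidal x-axis using Ī + A·d² with d = y − 12:
  web: d = 0 cm → contributes +921.6 cm⁴
  top flange (beyond web): d = 11 cm → contributes +2353.87 cm⁴
  bottom flange (beyond web): d = -11 cm → contributes +2353.87 cm⁴
Total I = 5629.33 cm⁴.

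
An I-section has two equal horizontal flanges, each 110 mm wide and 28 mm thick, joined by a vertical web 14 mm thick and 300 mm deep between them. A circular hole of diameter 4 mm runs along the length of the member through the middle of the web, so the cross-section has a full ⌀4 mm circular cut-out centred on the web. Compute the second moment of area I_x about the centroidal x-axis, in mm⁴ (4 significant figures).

I_x ≈ 1.976 × 10⁸ mm⁴

Decompose the section into non-overlapping parts with the origin at the bottom-left of its bounding rectangle.
Bottom flange: 110 × 28, A = 3 080 mm², y = 14 mm, Ī = 201 227 mm⁴.
Web: 14 × 300, A = 4 200 mm², y = 178 mm, Ī = 31 500 000 mm⁴.
Top flange: 110 × 28, A = 3 080 mm², y = 342 mm, Ī = 201 227 mm⁴.
Hole (subtracted): ⌀4, A = 12.5664 mm², y = 178 mm, Ī = 12.5664 mm⁴.
By symmetry the centroid is at mid-height, ȳ = 178 mm.
Transfer each piece to the centroidal x-axis using Ī + A·d² with d = y − 178:
  bottom flange: d = -164 mm → contributes +83 040 907 mm⁴
  web: d = 0 mm → contributes +31 500 000 mm⁴
  top flange: d = 164 mm → contributes +83 040 907 mm⁴
  hole: d = 0 mm → contributes −12.5664 mm⁴
Total I = 197 581 801 mm⁴.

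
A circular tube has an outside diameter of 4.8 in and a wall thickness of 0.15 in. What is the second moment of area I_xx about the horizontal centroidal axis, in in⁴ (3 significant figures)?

I_xx ≈ 5.93 in⁴

Break the section into simple shapes (no overlaps), measuring from the bottom-left corner of the bounding box.
Outer circle: ⌀4.8, A = 18.096 in², y = 2.4 in, Ī = 26.058 in⁴.
Bore (subtracted): ⌀4.5, A = 15.904 in², y = 2.4 in, Ī = 20.129 in⁴.
By symmetry the centroid is at mid-height, ȳ = 2.4 in.
All pieces are centred on the horizontal centroidal axis, so I = ΣĪ (holes subtracted) = 5.9287 in⁴.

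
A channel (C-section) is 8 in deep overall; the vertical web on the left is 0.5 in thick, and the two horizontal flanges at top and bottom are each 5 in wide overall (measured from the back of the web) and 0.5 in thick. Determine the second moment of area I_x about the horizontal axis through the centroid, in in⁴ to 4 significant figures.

I_x ≈ 84.71 in⁴

Break the section into simple shapes (no overlaps), measuring from the bottom-left corner of the bounding box.
Web: 0.5 × 8, A = 4 in², y = 4 in, Ī = 21.3333 in⁴.
Top flange (beyond web): 4.5 × 0.5, A = 2.25 in², y = 7.75 in, Ī = 0.046875 in⁴.
Bottom flange (beyond web): 4.5 × 0.5, A = 2.25 in², y = 0.25 in, Ī = 0.046875 in⁴.
By symmetry the centroid is at mid-height, ȳ = 4 in.
Transfer each piece to the horizontal axis through the centroid using Ī + A·d² with d = y − 4:
  web: d = 0 in → contributes +21.3333 in⁴
  top flange (beyond web): d = 3.75 in → contributes +31.6875 in⁴
  bottom flange (beyond web): d = -3.75 in → contributes +31.6875 in⁴
Total I = 84.7083 in⁴.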